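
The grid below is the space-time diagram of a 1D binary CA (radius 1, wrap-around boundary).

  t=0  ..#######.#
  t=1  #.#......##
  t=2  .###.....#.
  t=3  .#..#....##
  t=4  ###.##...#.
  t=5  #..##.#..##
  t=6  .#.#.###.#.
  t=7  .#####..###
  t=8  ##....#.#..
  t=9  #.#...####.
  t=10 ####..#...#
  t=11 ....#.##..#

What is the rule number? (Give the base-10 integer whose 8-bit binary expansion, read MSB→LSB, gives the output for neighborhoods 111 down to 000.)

60

  [7] ### => .  t=0,i=3
  [6] ##. => .  t=0,i=8
  [5] #.# => #  t=0,i=9
  [4] #.. => #  t=0,i=0
  [3] .## => #  t=0,i=2
  [2] .#. => #  t=0,i=10
  [1] ..# => .  t=0,i=1
  [0] ... => .  t=1,i=4
  bits 00111100 = 60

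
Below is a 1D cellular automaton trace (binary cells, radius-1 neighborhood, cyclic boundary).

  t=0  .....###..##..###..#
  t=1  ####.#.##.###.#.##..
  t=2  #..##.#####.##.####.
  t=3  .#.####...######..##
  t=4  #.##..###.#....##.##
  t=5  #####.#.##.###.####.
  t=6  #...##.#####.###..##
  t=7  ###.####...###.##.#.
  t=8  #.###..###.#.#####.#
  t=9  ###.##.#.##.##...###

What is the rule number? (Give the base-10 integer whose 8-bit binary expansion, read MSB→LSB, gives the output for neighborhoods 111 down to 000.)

121

  [7] ### => .  t=0,i=6
  [6] ##. => #  t=0,i=7
  [5] #.# => #  t=1,i=4
  [4] #.. => #  t=0,i=0
  [3] .## => #  t=0,i=5
  [2] .#. => .  t=0,i=19
  [1] ..# => .  t=0,i=4
  [0] ... => #  t=0,i=1
  bits 01111001 = 121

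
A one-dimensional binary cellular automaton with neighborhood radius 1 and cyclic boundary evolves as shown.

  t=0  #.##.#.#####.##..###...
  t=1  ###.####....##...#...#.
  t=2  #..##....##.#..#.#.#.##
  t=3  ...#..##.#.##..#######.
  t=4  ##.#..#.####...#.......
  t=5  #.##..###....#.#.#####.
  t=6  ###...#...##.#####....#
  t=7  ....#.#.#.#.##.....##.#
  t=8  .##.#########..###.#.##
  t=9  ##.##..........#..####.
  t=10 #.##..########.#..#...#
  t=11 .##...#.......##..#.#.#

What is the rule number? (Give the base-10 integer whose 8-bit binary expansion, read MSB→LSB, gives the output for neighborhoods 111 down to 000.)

45

  ###|.  b7=0 t=0,i=8
  ##.|.  b6=0 t=0,i=3
  #.#|#  b5=1 t=0,i=1
  #..|.  b4=0 t=0,i=15
  .##|#  b3=1 t=0,i=2
  .#.|#  b2=1 t=0,i=0
  ..#|.  b1=0 t=0,i=16
  ...|#  b0=1 t=0,i=21
  bits 00101101 = 45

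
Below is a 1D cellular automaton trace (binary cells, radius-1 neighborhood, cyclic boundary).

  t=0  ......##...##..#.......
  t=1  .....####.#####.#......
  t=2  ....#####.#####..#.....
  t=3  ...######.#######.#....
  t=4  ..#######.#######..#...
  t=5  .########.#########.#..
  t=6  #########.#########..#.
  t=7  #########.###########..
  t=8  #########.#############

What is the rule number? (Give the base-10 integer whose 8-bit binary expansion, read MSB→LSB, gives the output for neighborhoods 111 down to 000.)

218

  ###|#  b7=1 t=1,i=6
  ##.|#  b6=1 t=0,i=7
  #.#|.  b5=0 t=1,i=9
  #..|#  b4=1 t=0,i=8
  .##|#  b3=1 t=0,i=6
  .#.|.  b2=0 t=0,i=15
  ..#|#  b1=1 t=0,i=5
  ...|.  b0=0 t=0,i=0
  bits 11011010 = 218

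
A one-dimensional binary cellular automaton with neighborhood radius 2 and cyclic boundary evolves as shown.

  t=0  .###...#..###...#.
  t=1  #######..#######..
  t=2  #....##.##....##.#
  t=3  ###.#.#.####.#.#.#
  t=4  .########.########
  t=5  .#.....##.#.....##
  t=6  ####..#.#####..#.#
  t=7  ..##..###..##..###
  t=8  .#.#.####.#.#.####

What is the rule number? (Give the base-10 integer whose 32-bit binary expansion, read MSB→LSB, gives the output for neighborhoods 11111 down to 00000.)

1979415980

  nb #####: next=.  (t=1,i=2, bit31=0)
  nb ####.: next=#  (t=1,i=5, bit30=1)
  nb ###.#: next=#  (t=3,i=2, bit29=1)
  nb ###..: next=#  (t=0,i=3, bit28=1)
  nb ##.##: next=.  (t=2,i=7, bit27=0)
  nb ##.#.: next=#  (t=3,i=3, bit26=1)
  nb ##..#: next=.  (t=1,i=7, bit25=0)
  nb ##...: next=#  (t=0,i=4, bit24=1)
  nb #.###: next=#  (t=3,i=8, bit23=1)
  nb #.##.: next=#  (t=2,i=8, bit22=1)
  nb #.#.#: next=#  (t=3,i=4, bit21=1)
  nb #.#..: next=#  (t=5,i=1, bit20=1)
  nb #..##: next=#  (t=0,i=0, bit19=1)
  nb #..#.: next=.  (t=6,i=5, bit18=0)
  nb #...#: next=#  (t=0,i=5, bit17=1)
  nb #....: next=#  (t=2,i=2, bit16=1)
  nb .####: next=.  (t=1,i=1, bit15=0)
  nb .###.: next=#  (t=0,i=2, bit14=1)
  nb .##.#: next=#  (t=2,i=6, bit13=1)
  nb .##..: next=#  (t=2,i=0, bit12=1)
  nb .#.##: next=#  (t=3,i=7, bit11=1)
  nb .#.#.: next=#  (t=3,i=5, bit10=1)
  nb .#..#: next=.  (t=0,i=8, bit9=0)
  nb .#...: next=#  (t=5,i=2, bit8=1)
  nb ..###: next=#  (t=0,i=1, bit7=1)
  nb ..##.: next=.  (t=2,i=5, bit6=0)
  nb ..#.#: next=#  (t=6,i=6, bit5=1)
  nb ..#..: next=.  (t=0,i=7, bit4=0)
  nb ...##: next=#  (t=2,i=4, bit3=1)
  nb ...#.: next=#  (t=0,i=6, bit2=1)
  nb ....#: next=.  (t=2,i=3, bit1=0)
  nb .....: next=.  (t=5,i=4, bit0=0)
  bits 01110101111110110111110110101100 = 1979415980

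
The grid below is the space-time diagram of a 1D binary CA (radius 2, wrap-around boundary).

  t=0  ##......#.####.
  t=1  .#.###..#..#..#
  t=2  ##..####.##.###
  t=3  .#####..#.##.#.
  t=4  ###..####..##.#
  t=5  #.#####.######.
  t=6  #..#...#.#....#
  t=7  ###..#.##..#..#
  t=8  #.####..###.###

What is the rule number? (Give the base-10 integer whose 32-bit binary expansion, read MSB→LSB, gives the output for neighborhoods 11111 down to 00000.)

506459873

  [31] ##### => .  t=2,i=14
  [30] ####. => .  t=0,i=12
  [29] ###.# => .  t=0,i=13
  [28] ###.. => #  t=1,i=5
  [27] ##.## => #  t=0,i=14
  [26] ##.#. => #  t=3,i=12
  [25] ##..# => #  t=1,i=6
  [24] ##... => .  t=0,i=2
  [23] #.### => .  t=0,i=10
  [22] #.##. => .  t=0,i=0
  [21] #.#.# => #  t=1,i=1
  [20] #.#.. => .  t=3,i=13
  [19] #..## => #  t=2,i=3
  [18] #..#. => #  t=1,i=7
  [17] #...# => #  t=6,i=5
  [16] #.... => #  t=0,i=3
  [15] .#### => #  t=0,i=11
  [14] .###. => #  t=1,i=4
  [13] .##.# => #  t=2,i=10
  [12] .##.. => #  t=0,i=1
  [11] .#.## => .  t=0,i=9
  [10] .#.#. => #  t=1,i=0
  [9] .#..# => #  t=1,i=9
  [8] .#... => .  t=6,i=4
  [7] ..### => #  t=2,i=4
  [6] ..##. => #  t=4,i=11
  [5] ..#.# => #  t=0,i=8
  [4] ..#.. => .  t=1,i=8
  [3] ...## => .  t=6,i=13
  [2] ...#. => .  t=0,i=7
  [1] ....# => .  t=0,i=6
  [0] ..... => #  t=0,i=4
  bits 00011110001011111111011011100001 = 506459873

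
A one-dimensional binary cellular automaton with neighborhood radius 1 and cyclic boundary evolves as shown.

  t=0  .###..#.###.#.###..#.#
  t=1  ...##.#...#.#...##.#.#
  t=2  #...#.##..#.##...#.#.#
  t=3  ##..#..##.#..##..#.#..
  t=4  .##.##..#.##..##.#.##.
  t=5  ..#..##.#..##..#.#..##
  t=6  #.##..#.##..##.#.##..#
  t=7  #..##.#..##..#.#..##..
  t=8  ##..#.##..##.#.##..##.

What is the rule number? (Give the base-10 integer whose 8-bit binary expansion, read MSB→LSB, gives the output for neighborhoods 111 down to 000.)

  ### -> .   bit 7 = 0  t=0,i=2
  ##. -> #   bit 6 = 1  t=0,i=3
  #.# -> .   bit 5 = 0  t=0,i=0
  #.. -> #   bit 4 = 1  t=0,i=4
  .## -> .   bit 3 = 0  t=0,i=1
  .#. -> #   bit 2 = 1  t=0,i=6
  ..# -> .   bit 1 = 0  t=0,i=5
  ... -> .   bit 0 = 0  t=1,i=1
  bits 01010100 = 84

84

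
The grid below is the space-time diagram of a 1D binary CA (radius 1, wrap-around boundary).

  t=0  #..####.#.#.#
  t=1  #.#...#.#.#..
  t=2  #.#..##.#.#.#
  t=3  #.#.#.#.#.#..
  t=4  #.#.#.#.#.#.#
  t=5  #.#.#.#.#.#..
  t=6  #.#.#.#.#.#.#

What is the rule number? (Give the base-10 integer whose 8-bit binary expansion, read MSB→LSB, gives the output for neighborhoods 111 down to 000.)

70

  ### -> .   bit 7 = 0  t=0,i=4
  ##. -> #   bit 6 = 1  t=0,i=0
  #.# -> .   bit 5 = 0  t=0,i=7
  #.. -> .   bit 4 = 0  t=0,i=1
  .## -> .   bit 3 = 0  t=0,i=3
  .#. -> #   bit 2 = 1  t=0,i=8
  ..# -> #   bit 1 = 1  t=0,i=2
  ... -> .   bit 0 = 0  t=1,i=4
  bits 01000110 = 70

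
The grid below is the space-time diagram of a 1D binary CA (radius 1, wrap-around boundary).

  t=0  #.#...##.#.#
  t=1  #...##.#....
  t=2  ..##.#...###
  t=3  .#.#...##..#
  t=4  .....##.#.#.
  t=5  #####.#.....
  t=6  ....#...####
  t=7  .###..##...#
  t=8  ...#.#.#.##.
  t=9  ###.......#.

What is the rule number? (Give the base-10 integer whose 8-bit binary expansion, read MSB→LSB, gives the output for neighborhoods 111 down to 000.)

67

  ### -> .   bit 7 = 0  t=2,i=10
  ##. -> #   bit 6 = 1  t=0,i=0
  #.# -> .   bit 5 = 0  t=0,i=1
  #.. -> .   bit 4 = 0  t=0,i=3
  .## -> .   bit 3 = 0  t=0,i=6
  .#. -> .   bit 2 = 0  t=0,i=2
  ..# -> #   bit 1 = 1  t=0,i=5
  ... -> #   bit 0 = 1  t=0,i=4
  bits 01000011 = 67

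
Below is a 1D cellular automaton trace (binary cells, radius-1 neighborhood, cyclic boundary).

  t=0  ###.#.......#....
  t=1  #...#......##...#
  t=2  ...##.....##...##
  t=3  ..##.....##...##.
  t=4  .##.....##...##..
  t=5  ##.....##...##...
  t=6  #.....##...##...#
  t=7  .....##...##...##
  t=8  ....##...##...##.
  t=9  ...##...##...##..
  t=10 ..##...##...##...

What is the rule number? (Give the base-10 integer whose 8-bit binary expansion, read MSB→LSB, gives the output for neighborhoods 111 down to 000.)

14

  ### -> .   bit 7 = 0  t=0,i=1
  ##. -> .   bit 6 = 0  t=0,i=2
  #.# -> .   bit 5 = 0  t=0,i=3
  #.. -> .   bit 4 = 0  t=0,i=5
  .## -> #   bit 3 = 1  t=0,i=0
  .#. -> #   bit 2 = 1  t=0,i=4
  ..# -> #   bit 1 = 1  t=0,i=11
  ... -> .   bit 0 = 0  t=0,i=6
  bits 00001110 = 14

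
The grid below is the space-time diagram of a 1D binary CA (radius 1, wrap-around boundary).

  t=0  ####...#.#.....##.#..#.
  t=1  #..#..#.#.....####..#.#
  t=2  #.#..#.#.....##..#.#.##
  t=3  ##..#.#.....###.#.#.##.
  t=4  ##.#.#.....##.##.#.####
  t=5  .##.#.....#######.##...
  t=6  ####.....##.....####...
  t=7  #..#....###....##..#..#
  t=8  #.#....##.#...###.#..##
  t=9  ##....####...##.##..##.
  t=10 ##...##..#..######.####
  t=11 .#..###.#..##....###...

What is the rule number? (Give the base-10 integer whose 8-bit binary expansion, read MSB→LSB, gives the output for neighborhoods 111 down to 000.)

  ### -> .   bit 7 = 0  t=0,i=1
  ##. -> #   bit 6 = 1  t=0,i=3
  #.# -> #   bit 5 = 1  t=0,i=8
  #.. -> .   bit 4 = 0  t=0,i=4
  .## -> #   bit 3 = 1  t=0,i=0
  .#. -> .   bit 2 = 0  t=0,i=7
  ..# -> #   bit 1 = 1  t=0,i=6
  ... -> .   bit 0 = 0  t=0,i=5
  bits 01101010 = 106

106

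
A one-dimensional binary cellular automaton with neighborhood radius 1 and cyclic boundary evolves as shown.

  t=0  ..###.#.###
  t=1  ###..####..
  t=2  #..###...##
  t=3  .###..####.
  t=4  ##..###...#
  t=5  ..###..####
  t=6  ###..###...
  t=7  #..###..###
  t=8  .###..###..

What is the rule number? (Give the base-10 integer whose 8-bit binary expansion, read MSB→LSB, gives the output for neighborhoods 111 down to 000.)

  ### -> .   bit 7 = 0  t=0,i=3
  ##. -> .   bit 6 = 0  t=0,i=4
  #.# -> #   bit 5 = 1  t=0,i=5
  #.. -> #   bit 4 = 1  t=0,i=0
  .## -> #   bit 3 = 1  t=0,i=2
  .#. -> #   bit 2 = 1  t=0,i=6
  ..# -> #   bit 1 = 1  t=0,i=1
  ... -> #   bit 0 = 1  t=2,i=7
  bits 00111111 = 63

63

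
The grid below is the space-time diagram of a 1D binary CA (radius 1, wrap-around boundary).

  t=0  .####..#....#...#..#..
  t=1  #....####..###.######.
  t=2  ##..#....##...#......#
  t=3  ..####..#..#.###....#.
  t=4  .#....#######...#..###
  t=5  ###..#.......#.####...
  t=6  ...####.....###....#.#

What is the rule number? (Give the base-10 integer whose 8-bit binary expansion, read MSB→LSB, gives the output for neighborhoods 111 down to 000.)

  [7] ### => .  t=0,i=2
  [6] ##. => .  t=0,i=4
  [5] #.# => #  t=1,i=14
  [4] #.. => #  t=0,i=5
  [3] .## => .  t=0,i=1
  [2] .#. => #  t=0,i=7
  [1] ..# => #  t=0,i=0
  [0] ... => .  t=0,i=9
  bits 00110110 = 54

54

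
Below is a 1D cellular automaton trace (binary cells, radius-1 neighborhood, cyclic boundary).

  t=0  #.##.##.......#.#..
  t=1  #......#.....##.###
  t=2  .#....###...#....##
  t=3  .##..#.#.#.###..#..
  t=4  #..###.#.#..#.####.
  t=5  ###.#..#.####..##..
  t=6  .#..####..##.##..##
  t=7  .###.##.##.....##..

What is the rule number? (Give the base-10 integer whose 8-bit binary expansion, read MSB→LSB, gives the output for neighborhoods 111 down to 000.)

150

  nb ###: next=#  (t=1,i=17, bit7=1)
  nb ##.: next=.  (t=0,i=3, bit6=0)
  nb #.#: next=.  (t=0,i=1, bit5=0)
  nb #..: next=#  (t=0,i=7, bit4=1)
  nb .##: next=.  (t=0,i=2, bit3=0)
  nb .#.: next=#  (t=0,i=0, bit2=1)
  nb ..#: next=#  (t=0,i=13, bit1=1)
  nb ...: next=.  (t=0,i=8, bit0=0)
  bits 10010110 = 150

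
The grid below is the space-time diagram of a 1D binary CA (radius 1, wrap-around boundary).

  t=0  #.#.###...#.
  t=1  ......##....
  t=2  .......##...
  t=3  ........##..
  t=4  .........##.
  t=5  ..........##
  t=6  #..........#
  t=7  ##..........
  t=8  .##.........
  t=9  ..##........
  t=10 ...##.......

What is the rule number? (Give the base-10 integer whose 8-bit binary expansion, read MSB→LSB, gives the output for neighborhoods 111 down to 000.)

  [7] ### => .  t=0,i=5
  [6] ##. => #  t=0,i=6
  [5] #.# => .  t=0,i=1
  [4] #.. => #  t=0,i=7
  [3] .## => .  t=0,i=4
  [2] .#. => .  t=0,i=0
  [1] ..# => .  t=0,i=9
  [0] ... => .  t=0,i=8
  bits 01010000 = 80

80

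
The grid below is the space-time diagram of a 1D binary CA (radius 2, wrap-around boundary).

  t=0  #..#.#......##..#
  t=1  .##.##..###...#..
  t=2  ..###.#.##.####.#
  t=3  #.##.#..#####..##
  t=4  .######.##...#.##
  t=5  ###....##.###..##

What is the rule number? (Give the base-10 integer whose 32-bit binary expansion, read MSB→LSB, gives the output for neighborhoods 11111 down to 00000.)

  nb #####: next=.  (t=3,i=10, bit31=0)
  nb ####.: next=.  (t=2,i=13, bit30=0)
  nb ###.#: next=.  (t=2,i=4, bit29=0)
  nb ###..: next=.  (t=1,i=10, bit28=0)
  nb ##.##: next=#  (t=1,i=3, bit27=1)
  nb ##.#.: next=#  (t=2,i=5, bit26=1)
  nb ##..#: next=#  (t=0,i=1, bit25=1)
  nb ##...: next=#  (t=1,i=11, bit24=1)
  nb #.###: next=#  (t=2,i=11, bit23=1)
  nb #.##.: next=#  (t=1,i=4, bit22=1)
  nb #.#.#: next=.  (t=2,i=6, bit21=0)
  nb #.#..: next=#  (t=0,i=5, bit20=1)
  nb #..##: next=.  (t=0,i=15, bit19=0)
  nb #..#.: next=#  (t=0,i=2, bit18=1)
  nb #...#: next=#  (t=1,i=12, bit17=1)
  nb #....: next=.  (t=0,i=7, bit16=0)
  nb .####: next=#  (t=2,i=12, bit15=1)
  nb .###.: next=#  (t=1,i=9, bit14=1)
  nb .##.#: next=#  (t=1,i=2, bit13=1)
  nb .##..: next=.  (t=0,i=0, bit12=0)
  nb .#.##: next=.  (t=2,i=7, bit11=0)
  nb .#.#.: next=#  (t=0,i=4, bit10=1)
  nb .#..#: next=#  (t=2,i=0, bit9=1)
  nb .#...: next=.  (t=0,i=6, bit8=0)
  nb ..###: next=#  (t=1,i=8, bit7=1)
  nb ..##.: next=.  (t=0,i=12, bit6=0)
  nb ..#.#: next=.  (t=0,i=3, bit5=0)
  nb ..#..: next=#  (t=1,i=14, bit4=1)
  nb ...##: next=.  (t=0,i=11, bit3=0)
  nb ...#.: next=#  (t=1,i=13, bit2=1)
  nb ....#: next=#  (t=0,i=10, bit1=1)
  nb .....: next=#  (t=0,i=8, bit0=1)
  bits 00001111110101101110011010010111 = 265741975

265741975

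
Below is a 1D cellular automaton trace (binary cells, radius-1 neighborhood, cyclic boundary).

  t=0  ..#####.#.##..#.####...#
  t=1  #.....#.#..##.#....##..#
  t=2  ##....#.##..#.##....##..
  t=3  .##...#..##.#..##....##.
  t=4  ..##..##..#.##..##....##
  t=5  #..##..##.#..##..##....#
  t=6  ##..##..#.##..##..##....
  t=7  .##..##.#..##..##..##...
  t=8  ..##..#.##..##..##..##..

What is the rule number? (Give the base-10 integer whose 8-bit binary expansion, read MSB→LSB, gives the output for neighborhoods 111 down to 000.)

84

  [7] ### => .  t=0,i=3
  [6] ##. => #  t=0,i=6
  [5] #.# => .  t=0,i=7
  [4] #.. => #  t=0,i=0
  [3] .## => .  t=0,i=2
  [2] .#. => #  t=0,i=8
  [1] ..# => .  t=0,i=1
  [0] ... => .  t=0,i=21
  bits 01010100 = 84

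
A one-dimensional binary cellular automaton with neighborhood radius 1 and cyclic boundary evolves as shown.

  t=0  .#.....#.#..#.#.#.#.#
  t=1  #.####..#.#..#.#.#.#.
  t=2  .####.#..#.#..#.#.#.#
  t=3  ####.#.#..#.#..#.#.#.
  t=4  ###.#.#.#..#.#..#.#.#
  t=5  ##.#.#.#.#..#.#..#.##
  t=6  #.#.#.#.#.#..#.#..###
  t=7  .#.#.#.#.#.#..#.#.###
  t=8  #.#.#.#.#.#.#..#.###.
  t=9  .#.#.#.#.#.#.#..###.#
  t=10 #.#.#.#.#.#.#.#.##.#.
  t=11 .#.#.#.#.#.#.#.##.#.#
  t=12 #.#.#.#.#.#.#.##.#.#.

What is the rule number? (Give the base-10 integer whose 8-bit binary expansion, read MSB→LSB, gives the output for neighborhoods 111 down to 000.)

  ### -> #   bit 7 = 1  t=1,i=3
  ##. -> .   bit 6 = 0  t=1,i=5
  #.# -> #   bit 5 = 1  t=0,i=0
  #.. -> #   bit 4 = 1  t=0,i=2
  .## -> #   bit 3 = 1  t=1,i=2
  .#. -> .   bit 2 = 0  t=0,i=1
  ..# -> .   bit 1 = 0  t=0,i=6
  ... -> #   bit 0 = 1  t=0,i=3
  bits 10111001 = 185

185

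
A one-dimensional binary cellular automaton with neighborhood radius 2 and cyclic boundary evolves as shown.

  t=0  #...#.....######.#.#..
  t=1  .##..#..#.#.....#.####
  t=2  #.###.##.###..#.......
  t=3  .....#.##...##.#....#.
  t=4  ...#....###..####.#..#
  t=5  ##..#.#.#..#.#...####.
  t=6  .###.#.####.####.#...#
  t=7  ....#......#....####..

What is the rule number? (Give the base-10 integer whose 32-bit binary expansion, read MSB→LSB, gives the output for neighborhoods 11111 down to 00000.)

  ##### -> .   bit 31 = 0  t=0,i=12
  ####. -> .   bit 30 = 0  t=0,i=14
  ###.# -> .   bit 29 = 0  t=0,i=15
  ###.. -> .   bit 28 = 0  t=2,i=11
  ##.## -> #   bit 27 = 1  t=1,i=0
  ##.#. -> #   bit 26 = 1  t=0,i=16
  ##..# -> #   bit 25 = 1  t=1,i=3
  ##... -> #   bit 24 = 1  t=3,i=9
  #.### -> .   bit 23 = 0  t=1,i=18
  #.##. -> .   bit 22 = 0  t=1,i=1
  #.#.# -> .   bit 21 = 0  t=0,i=17
  #.#.. -> #   bit 20 = 1  t=0,i=19
  #..## -> .   bit 19 = 0  t=4,i=12
  #..#. -> #   bit 18 = 1  t=0,i=21
  #...# -> #   bit 17 = 1  t=0,i=2
  #.... -> .   bit 16 = 0  t=0,i=6
  .#### -> .   bit 15 = 0  t=0,i=11
  .###. -> .   bit 14 = 0  t=2,i=3
  .##.# -> #   bit 13 = 1  t=2,i=7
  .##.. -> #   bit 12 = 1  t=1,i=2
  .#.## -> .   bit 11 = 0  t=1,i=17
  .#.#. -> #   bit 10 = 1  t=0,i=18
  .#..# -> #   bit 9 = 1  t=0,i=20
  .#... -> #   bit 8 = 1  t=0,i=1
  ..### -> #   bit 7 = 1  t=0,i=10
  ..##. -> .   bit 6 = 0  t=3,i=12
  ..#.# -> .   bit 5 = 0  t=1,i=8
  ..#.. -> .   bit 4 = 0  t=0,i=0
  ...## -> .   bit 3 = 0  t=0,i=9
  ...#. -> .   bit 2 = 0  t=0,i=3
  ....# -> #   bit 1 = 1  t=0,i=8
  ..... -> .   bit 0 = 0  t=0,i=7
  bits 00001111000101100011011110000010 = 253114242

253114242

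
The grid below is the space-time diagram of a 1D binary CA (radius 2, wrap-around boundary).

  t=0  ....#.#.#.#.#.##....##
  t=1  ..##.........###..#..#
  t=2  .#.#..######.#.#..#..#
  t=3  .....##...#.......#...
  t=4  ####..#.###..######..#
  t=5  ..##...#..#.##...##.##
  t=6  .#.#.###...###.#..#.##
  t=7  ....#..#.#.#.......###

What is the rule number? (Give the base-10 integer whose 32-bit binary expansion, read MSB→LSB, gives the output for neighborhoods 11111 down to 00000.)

1347041431

  ##### -> .   bit 31 = 0  t=2,i=8
  ####. -> #   bit 30 = 1  t=2,i=10
  ###.# -> .   bit 29 = 0  t=2,i=11
  ###.. -> #   bit 28 = 1  t=1,i=15
  ##.## -> .   bit 27 = 0  t=5,i=19
  ##.#. -> .   bit 26 = 0  t=2,i=12
  ##..# -> .   bit 25 = 0  t=1,i=16
  ##... -> .   bit 24 = 0  t=0,i=0
  #.### -> .   bit 23 = 0  t=4,i=8
  #.##. -> #   bit 22 = 1  t=0,i=14
  #.#.# -> .   bit 21 = 0  t=0,i=6
  #.#.. -> .   bit 20 = 0  t=2,i=3
  #..## -> #   bit 19 = 1  t=1,i=1
  #..#. -> .   bit 18 = 0  t=1,i=17
  #...# -> #   bit 17 = 1  t=3,i=8
  #.... -> .   bit 16 = 0  t=0,i=1
  .#### -> .   bit 15 = 0  t=2,i=7
  .###. -> .   bit 14 = 0  t=1,i=14
  .##.# -> #   bit 13 = 1  t=5,i=18
  .##.. -> #   bit 12 = 1  t=0,i=15
  .#.## -> #   bit 11 = 1  t=0,i=13
  .#.#. -> .   bit 10 = 0  t=0,i=5
  .#..# -> .   bit 9 = 0  t=1,i=0
  .#... -> .   bit 8 = 0  t=3,i=11
  ..### -> #   bit 7 = 1  t=1,i=13
  ..##. -> .   bit 6 = 0  t=0,i=20
  ..#.# -> .   bit 5 = 0  t=0,i=4
  ..#.. -> #   bit 4 = 1  t=1,i=18
  ...## -> .   bit 3 = 0  t=0,i=19
  ...#. -> #   bit 2 = 1  t=0,i=3
  ....# -> #   bit 1 = 1  t=0,i=2
  ..... -> #   bit 0 = 1  t=1,i=6
  bits 01010000010010100011100010010111 = 1347041431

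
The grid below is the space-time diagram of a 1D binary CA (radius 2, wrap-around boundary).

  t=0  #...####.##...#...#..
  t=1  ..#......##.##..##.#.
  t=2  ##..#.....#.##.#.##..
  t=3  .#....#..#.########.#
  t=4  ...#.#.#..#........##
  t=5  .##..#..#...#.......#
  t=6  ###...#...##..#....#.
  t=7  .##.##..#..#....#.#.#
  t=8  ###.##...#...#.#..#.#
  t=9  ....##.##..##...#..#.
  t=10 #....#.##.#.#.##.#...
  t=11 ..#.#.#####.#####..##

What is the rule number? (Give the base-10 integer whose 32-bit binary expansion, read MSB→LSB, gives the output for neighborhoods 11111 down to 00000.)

  #####|.  b31=0 t=3,i=13
  ####.|.  b30=0 t=0,i=6
  ###.#|.  b29=0 t=0,i=7
  ###..|#  b28=1 t=6,i=2
  ##.##|.  b27=0 t=0,i=8
  ##.#.|#  b26=1 t=1,i=18
  ##..#|.  b25=0 t=1,i=14
  ##...|.  b24=0 t=0,i=11
  #.###|.  b23=0 t=3,i=11
  #.##.|#  b22=1 t=0,i=9
  #.#.#|#  b21=1 t=2,i=15
  #.#..|.  b20=0 t=1,i=19
  #..##|#  b19=1 t=1,i=15
  #..#.|.  b18=0 t=0,i=20
  #...#|#  b17=1 t=0,i=2
  #....|#  b16=1 t=1,i=4
  .####|.  b15=0 t=0,i=5
  .###.|#  b14=1 t=6,i=1
  .##.#|#  b13=1 t=1,i=10
  .##..|#  b12=1 t=0,i=10
  .#.##|#  b11=1 t=2,i=11
  .#.#.|.  b10=0 t=3,i=0
  .#..#|#  b9=1 t=0,i=19
  .#...|.  b8=0 t=0,i=1
  ..###|.  b7=0 t=0,i=4
  ..##.|.  b6=0 t=1,i=9
  ..#.#|.  b5=0 t=2,i=10
  ..#..|.  b4=0 t=0,i=0
  ...##|.  b3=0 t=0,i=3
  ...#.|#  b2=1 t=0,i=13
  ....#|.  b1=0 t=1,i=7
  .....|.  b0=0 t=1,i=5
  bits 00010100011010110111101000000100 = 342587908

342587908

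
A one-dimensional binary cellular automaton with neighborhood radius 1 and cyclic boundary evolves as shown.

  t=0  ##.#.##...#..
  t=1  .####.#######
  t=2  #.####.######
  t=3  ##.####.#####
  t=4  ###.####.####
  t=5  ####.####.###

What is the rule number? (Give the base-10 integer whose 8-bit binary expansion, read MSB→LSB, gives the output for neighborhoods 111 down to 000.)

  ###|#  b7=1 t=1,i=2
  ##.|#  b6=1 t=0,i=1
  #.#|#  b5=1 t=0,i=2
  #..|#  b4=1 t=0,i=7
  .##|.  b3=0 t=0,i=0
  .#.|#  b2=1 t=0,i=3
  ..#|#  b1=1 t=0,i=9
  ...|#  b0=1 t=0,i=8
  bits 11110111 = 247

247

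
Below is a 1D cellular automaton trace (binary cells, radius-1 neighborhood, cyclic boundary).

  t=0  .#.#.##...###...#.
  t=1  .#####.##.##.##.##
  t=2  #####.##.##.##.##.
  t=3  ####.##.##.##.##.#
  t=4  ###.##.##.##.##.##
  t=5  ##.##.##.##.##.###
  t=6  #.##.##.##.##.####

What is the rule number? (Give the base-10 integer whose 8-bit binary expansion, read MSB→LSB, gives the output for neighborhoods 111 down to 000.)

  ###|#  b7=1 t=0,i=11
  ##.|.  b6=0 t=0,i=6
  #.#|#  b5=1 t=0,i=2
  #..|#  b4=1 t=0,i=7
  .##|#  b3=1 t=0,i=5
  .#.|#  b2=1 t=0,i=1
  ..#|.  b1=0 t=0,i=0
  ...|#  b0=1 t=0,i=8
  bits 10111101 = 189

189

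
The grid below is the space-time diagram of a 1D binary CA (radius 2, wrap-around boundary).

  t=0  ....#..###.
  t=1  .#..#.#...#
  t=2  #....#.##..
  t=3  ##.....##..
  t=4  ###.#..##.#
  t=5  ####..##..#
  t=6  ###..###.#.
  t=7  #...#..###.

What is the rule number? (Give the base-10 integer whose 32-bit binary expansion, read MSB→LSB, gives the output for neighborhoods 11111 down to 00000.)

3857356113

  ##### -> #   bit 31 = 1  t=5,i=1
  ####. -> #   bit 30 = 1  t=4,i=1
  ###.# -> #   bit 29 = 1  t=4,i=2
  ###.. -> .   bit 28 = 0  t=0,i=9
  ##.## -> .   bit 27 = 0  t=4,i=9
  ##.#. -> #   bit 26 = 1  t=4,i=3
  ##..# -> .   bit 25 = 0  t=2,i=9
  ##... -> #   bit 24 = 1  t=0,i=10
  #.### -> #   bit 23 = 1  t=4,i=10
  #.##. -> #   bit 22 = 1  t=2,i=7
  #.#.# -> #   bit 21 = 1  t=6,i=9
  #.#.. -> .   bit 20 = 0  t=1,i=1
  #..## -> #   bit 19 = 1  t=0,i=6
  #..#. -> .   bit 18 = 0  t=1,i=3
  #...# -> #   bit 17 = 1  t=1,i=8
  #.... -> .   bit 16 = 0  t=0,i=0
  .#### -> #   bit 15 = 1  t=4,i=0
  .###. -> .   bit 14 = 0  t=0,i=8
  .##.# -> .   bit 13 = 0  t=4,i=8
  .##.. -> #   bit 12 = 1  t=2,i=8
  .#.## -> .   bit 11 = 0  t=2,i=6
  .#.#. -> #   bit 10 = 1  t=1,i=0
  .#..# -> .   bit 9 = 0  t=0,i=5
  .#... -> #   bit 8 = 1  t=1,i=7
  ..### -> .   bit 7 = 0  t=0,i=7
  ..##. -> #   bit 6 = 1  t=3,i=0
  ..#.# -> .   bit 5 = 0  t=1,i=4
  ..#.. -> #   bit 4 = 1  t=0,i=4
  ...## -> .   bit 3 = 0  t=3,i=6
  ...#. -> .   bit 2 = 0  t=0,i=3
  ....# -> .   bit 1 = 0  t=0,i=2
  ..... -> #   bit 0 = 1  t=0,i=1
  bits 11100101111010101001010101010001 = 3857356113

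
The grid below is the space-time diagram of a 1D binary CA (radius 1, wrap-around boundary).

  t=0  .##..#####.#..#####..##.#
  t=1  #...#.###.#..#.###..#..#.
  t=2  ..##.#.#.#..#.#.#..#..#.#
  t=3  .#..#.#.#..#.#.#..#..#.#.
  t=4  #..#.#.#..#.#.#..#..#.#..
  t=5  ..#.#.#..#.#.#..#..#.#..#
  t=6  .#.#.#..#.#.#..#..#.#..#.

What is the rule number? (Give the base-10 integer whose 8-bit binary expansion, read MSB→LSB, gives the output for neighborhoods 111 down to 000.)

  [7] ### => #  t=0,i=6
  [6] ##. => .  t=0,i=2
  [5] #.# => #  t=0,i=0
  [4] #.. => .  t=0,i=3
  [3] .## => .  t=0,i=1
  [2] .#. => .  t=0,i=11
  [1] ..# => #  t=0,i=4
  [0] ... => #  t=1,i=2
  bits 10100011 = 163

163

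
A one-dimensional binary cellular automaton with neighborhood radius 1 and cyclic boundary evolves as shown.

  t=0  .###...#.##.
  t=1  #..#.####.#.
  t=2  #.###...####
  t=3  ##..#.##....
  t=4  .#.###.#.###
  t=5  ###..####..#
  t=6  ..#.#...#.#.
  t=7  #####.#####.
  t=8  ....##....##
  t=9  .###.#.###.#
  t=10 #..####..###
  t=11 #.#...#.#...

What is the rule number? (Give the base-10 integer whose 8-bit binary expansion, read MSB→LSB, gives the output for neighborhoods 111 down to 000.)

  [7] ### => .  t=0,i=2
  [6] ##. => #  t=0,i=3
  [5] #.# => #  t=0,i=8
  [4] #.. => .  t=0,i=4
  [3] .## => .  t=0,i=1
  [2] .#. => #  t=0,i=7
  [1] ..# => #  t=0,i=0
  [0] ... => #  t=0,i=5
  bits 01100111 = 103

103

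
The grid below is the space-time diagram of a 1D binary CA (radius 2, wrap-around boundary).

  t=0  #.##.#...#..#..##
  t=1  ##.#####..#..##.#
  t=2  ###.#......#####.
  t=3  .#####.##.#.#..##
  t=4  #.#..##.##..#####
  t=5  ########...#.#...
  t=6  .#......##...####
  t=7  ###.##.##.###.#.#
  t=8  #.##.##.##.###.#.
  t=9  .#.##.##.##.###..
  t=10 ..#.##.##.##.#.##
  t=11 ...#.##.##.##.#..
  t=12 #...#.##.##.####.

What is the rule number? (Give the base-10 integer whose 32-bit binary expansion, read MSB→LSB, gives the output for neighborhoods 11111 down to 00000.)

756738889

  nb #####: next=.  (t=1,i=5, bit31=0)
  nb ####.: next=.  (t=1,i=6, bit30=0)
  nb ###.#: next=#  (t=0,i=0, bit29=1)
  nb ###..: next=.  (t=1,i=7, bit28=0)
  nb ##.##: next=#  (t=0,i=1, bit27=1)
  nb ##.#.: next=#  (t=0,i=4, bit26=1)
  nb ##..#: next=.  (t=1,i=8, bit25=0)
  nb ##...: next=#  (t=5,i=8, bit24=1)
  nb #.###: next=.  (t=1,i=3, bit23=0)
  nb #.##.: next=.  (t=0,i=2, bit22=0)
  nb #.#.#: next=.  (t=3,i=10, bit21=0)
  nb #.#..: next=#  (t=0,i=5, bit20=1)
  nb #..##: next=#  (t=0,i=14, bit19=1)
  nb #..#.: next=.  (t=0,i=11, bit18=0)
  nb #...#: next=#  (t=0,i=7, bit17=1)
  nb #....: next=.  (t=2,i=6, bit16=0)
  nb .####: next=#  (t=1,i=4, bit15=1)
  nb .###.: next=#  (t=0,i=16, bit14=1)
  nb .##.#: next=#  (t=0,i=3, bit13=1)
  nb .##..: next=.  (t=4,i=9, bit12=0)
  nb .#.##: next=#  (t=7,i=15, bit11=1)
  nb .#.#.: next=.  (t=3,i=11, bit10=0)
  nb .#..#: next=#  (t=0,i=10, bit9=1)
  nb .#...: next=#  (t=0,i=6, bit8=1)
  nb ..###: next=.  (t=0,i=15, bit7=0)
  nb ..##.: next=#  (t=1,i=13, bit6=1)
  nb ..#.#: next=.  (t=5,i=11, bit5=0)
  nb ..#..: next=.  (t=0,i=9, bit4=0)
  nb ...##: next=#  (t=2,i=10, bit3=1)
  nb ...#.: next=.  (t=0,i=8, bit2=0)
  nb ....#: next=.  (t=2,i=9, bit1=0)
  nb .....: next=#  (t=2,i=7, bit0=1)
  bits 00101101000110101110101101001001 = 756738889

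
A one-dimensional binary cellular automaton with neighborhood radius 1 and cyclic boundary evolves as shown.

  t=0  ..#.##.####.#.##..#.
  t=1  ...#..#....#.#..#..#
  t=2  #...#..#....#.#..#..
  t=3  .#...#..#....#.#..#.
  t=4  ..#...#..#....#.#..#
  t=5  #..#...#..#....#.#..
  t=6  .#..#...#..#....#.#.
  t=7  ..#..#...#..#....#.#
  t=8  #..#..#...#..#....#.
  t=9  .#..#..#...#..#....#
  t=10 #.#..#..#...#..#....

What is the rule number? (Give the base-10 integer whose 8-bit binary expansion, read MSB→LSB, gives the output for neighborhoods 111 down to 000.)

  [7] ### => .  t=0,i=8
  [6] ##. => .  t=0,i=5
  [5] #.# => #  t=0,i=3
  [4] #.. => #  t=0,i=16
  [3] .## => .  t=0,i=4
  [2] .#. => .  t=0,i=2
  [1] ..# => .  t=0,i=1
  [0] ... => .  t=0,i=0
  bits 00110000 = 48

48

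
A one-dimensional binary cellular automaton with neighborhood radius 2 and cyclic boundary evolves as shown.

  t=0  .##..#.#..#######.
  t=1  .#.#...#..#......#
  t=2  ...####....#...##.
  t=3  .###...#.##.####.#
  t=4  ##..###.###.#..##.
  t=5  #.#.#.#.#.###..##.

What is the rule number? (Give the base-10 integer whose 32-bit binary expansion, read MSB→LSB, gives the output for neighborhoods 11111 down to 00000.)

  nb #####: next=.  (t=0,i=12, bit31=0)
  nb ####.: next=.  (t=0,i=15, bit30=0)
  nb ###.#: next=#  (t=3,i=15, bit29=1)
  nb ###..: next=.  (t=0,i=16, bit28=0)
  nb ##.##: next=.  (t=3,i=11, bit27=0)
  nb ##.#.: next=#  (t=3,i=16, bit26=1)
  nb ##..#: next=#  (t=0,i=3, bit25=1)
  nb ##...: next=#  (t=2,i=7, bit24=1)
  nb #.###: next=#  (t=3,i=1, bit23=1)
  nb #.##.: next=#  (t=3,i=9, bit22=1)
  nb #.#.#: next=.  (t=1,i=1, bit21=0)
  nb #.#..: next=#  (t=0,i=7, bit20=1)
  nb #..##: next=.  (t=0,i=0, bit19=0)
  nb #..#.: next=.  (t=0,i=4, bit18=0)
  nb #...#: next=#  (t=1,i=5, bit17=1)
  nb #....: next=.  (t=1,i=12, bit16=0)
  nb .####: next=.  (t=0,i=11, bit15=0)
  nb .###.: next=.  (t=3,i=2, bit14=0)
  nb .##.#: next=#  (t=3,i=10, bit13=1)
  nb .##..: next=.  (t=0,i=2, bit12=0)
  nb .#.##: next=#  (t=3,i=0, bit11=1)
  nb .#.#.: next=.  (t=0,i=6, bit10=0)
  nb .#..#: next=.  (t=0,i=8, bit9=0)
  nb .#...: next=#  (t=1,i=4, bit8=1)
  nb ..###: next=#  (t=0,i=10, bit7=1)
  nb ..##.: next=#  (t=0,i=1, bit6=1)
  nb ..#.#: next=.  (t=0,i=5, bit5=0)
  nb ..#..: next=.  (t=1,i=7, bit4=0)
  nb ...##: next=#  (t=2,i=2, bit3=1)
  nb ...#.: next=#  (t=1,i=6, bit2=1)
  nb ....#: next=#  (t=1,i=15, bit1=1)
  nb .....: next=.  (t=1,i=13, bit0=0)
  bits 00100111110100100010100111001110 = 668084686

668084686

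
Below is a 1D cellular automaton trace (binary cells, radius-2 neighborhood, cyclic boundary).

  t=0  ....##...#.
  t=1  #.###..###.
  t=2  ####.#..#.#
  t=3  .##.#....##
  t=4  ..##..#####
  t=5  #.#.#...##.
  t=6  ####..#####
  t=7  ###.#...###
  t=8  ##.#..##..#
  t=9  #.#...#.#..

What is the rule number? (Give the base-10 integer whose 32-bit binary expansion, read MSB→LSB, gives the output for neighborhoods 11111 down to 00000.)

  ##### -> #   bit 31 = 1  t=2,i=1
  ####. -> #   bit 30 = 1  t=2,i=2
  ###.# -> .   bit 29 = 0  t=1,i=9
  ###.. -> .   bit 28 = 0  t=1,i=4
  ##.## -> .   bit 27 = 0  t=3,i=0
  ##.#. -> #   bit 26 = 1  t=1,i=10
  ##..# -> #   bit 25 = 1  t=1,i=5
  ##... -> .   bit 24 = 0  t=0,i=6
  #.### -> #   bit 23 = 1  t=1,i=2
  #.##. -> .   bit 22 = 0  t=3,i=1
  #.#.# -> #   bit 21 = 1  t=1,i=0
  #.#.. -> .   bit 20 = 0  t=2,i=5
  #..## -> .   bit 19 = 0  t=1,i=6
  #..#. -> .   bit 18 = 0  t=2,i=7
  #...# -> #   bit 17 = 1  t=0,i=7
  #.... -> #   bit 16 = 1  t=0,i=0
  .#### -> .   bit 15 = 0  t=2,i=0
  .###. -> #   bit 14 = 1  t=1,i=3
  .##.# -> #   bit 13 = 1  t=3,i=2
  .##.. -> .   bit 12 = 0  t=0,i=5
  .#.## -> #   bit 11 = 1  t=1,i=1
  .#.#. -> #   bit 10 = 1  t=5,i=1
  .#..# -> .   bit 9 = 0  t=2,i=6
  .#... -> .   bit 8 = 0  t=0,i=10
  ..### -> .   bit 7 = 0  t=1,i=7
  ..##. -> #   bit 6 = 1  t=0,i=4
  ..#.# -> .   bit 5 = 0  t=2,i=8
  ..#.. -> #   bit 4 = 1  t=0,i=9
  ...## -> #   bit 3 = 1  t=0,i=3
  ...#. -> #   bit 2 = 1  t=0,i=8
  ....# -> #   bit 1 = 1  t=0,i=2
  ..... -> .   bit 0 = 0  t=0,i=1
  bits 11000110101000110110110001011110 = 3332598878

3332598878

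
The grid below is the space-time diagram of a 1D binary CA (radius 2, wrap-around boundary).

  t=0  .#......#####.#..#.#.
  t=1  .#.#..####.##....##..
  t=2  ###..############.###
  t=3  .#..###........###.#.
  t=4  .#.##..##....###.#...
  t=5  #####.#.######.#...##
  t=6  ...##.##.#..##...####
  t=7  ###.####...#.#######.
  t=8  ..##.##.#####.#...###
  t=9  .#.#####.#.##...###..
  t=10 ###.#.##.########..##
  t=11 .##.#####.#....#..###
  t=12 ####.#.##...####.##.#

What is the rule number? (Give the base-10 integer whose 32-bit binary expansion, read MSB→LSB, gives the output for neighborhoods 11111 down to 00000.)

1768668350

  ##### -> .   bit 31 = 0  t=0,i=10
  ####. -> #   bit 30 = 1  t=0,i=11
  ###.# -> #   bit 29 = 1  t=0,i=12
  ###.. -> .   bit 28 = 0  t=2,i=2
  ##.## -> #   bit 27 = 1  t=1,i=10
  ##.#. -> .   bit 26 = 0  t=0,i=13
  ##..# -> .   bit 25 = 0  t=2,i=3
  ##... -> #   bit 24 = 1  t=1,i=13
  #.### -> .   bit 23 = 0  t=2,i=18
  #.##. -> #   bit 22 = 1  t=1,i=11
  #.#.# -> #   bit 21 = 1  t=5,i=6
  #.#.. -> .   bit 20 = 0  t=0,i=14
  #..## -> #   bit 19 = 1  t=1,i=5
  #..#. -> .   bit 18 = 0  t=0,i=0
  #...# -> #   bit 17 = 1  t=1,i=20
  #.... -> #   bit 16 = 1  t=0,i=3
  .#### -> #   bit 15 = 1  t=0,i=9
  .###. -> .   bit 14 = 0  t=3,i=5
  .##.# -> #   bit 13 = 1  t=6,i=4
  .##.. -> #   bit 12 = 1  t=1,i=12
  .#.## -> #   bit 11 = 1  t=4,i=2
  .#.#. -> #   bit 10 = 1  t=0,i=18
  .#..# -> .   bit 9 = 0  t=0,i=15
  .#... -> .   bit 8 = 0  t=0,i=2
  ..### -> #   bit 7 = 1  t=0,i=8
  ..##. -> .   bit 6 = 0  t=1,i=17
  ..#.# -> #   bit 5 = 1  t=0,i=17
  ..#.. -> #   bit 4 = 1  t=0,i=1
  ...## -> #   bit 3 = 1  t=0,i=7
  ...#. -> #   bit 2 = 1  t=1,i=0
  ....# -> #   bit 1 = 1  t=0,i=6
  ..... -> .   bit 0 = 0  t=0,i=4
  bits 01101001011010111011110010111110 = 1768668350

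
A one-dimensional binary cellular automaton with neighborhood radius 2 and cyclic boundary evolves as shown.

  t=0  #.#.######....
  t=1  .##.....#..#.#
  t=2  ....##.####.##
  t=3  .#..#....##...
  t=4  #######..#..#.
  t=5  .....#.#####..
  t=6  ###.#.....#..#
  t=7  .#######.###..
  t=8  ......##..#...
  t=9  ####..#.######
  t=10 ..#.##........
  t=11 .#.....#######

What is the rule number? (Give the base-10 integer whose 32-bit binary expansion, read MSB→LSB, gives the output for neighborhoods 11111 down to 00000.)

1714767701

  ##### -> .   bit 31 = 0  t=0,i=6
  ####. -> #   bit 30 = 1  t=0,i=8
  ###.# -> #   bit 29 = 1  t=2,i=10
  ###.. -> .   bit 28 = 0  t=0,i=9
  ##.## -> .   bit 27 = 0  t=2,i=6
  ##.#. -> #   bit 26 = 1  t=6,i=3
  ##..# -> #   bit 25 = 1  t=4,i=7
  ##... -> .   bit 24 = 0  t=0,i=10
  #.### -> .   bit 23 = 0  t=0,i=4
  #.##. -> .   bit 22 = 0  t=1,i=1
  #.#.# -> #   bit 21 = 1  t=0,i=2
  #.#.. -> #   bit 20 = 1  t=6,i=4
  #..## -> .   bit 19 = 0  t=6,i=12
  #..#. -> #   bit 18 = 1  t=1,i=10
  #...# -> .   bit 17 = 0  t=7,i=13
  #.... -> #   bit 16 = 1  t=0,i=11
  .#### -> .   bit 15 = 0  t=0,i=5
  .###. -> #   bit 14 = 1  t=7,i=10
  .##.# -> .   bit 13 = 0  t=2,i=5
  .##.. -> .   bit 12 = 0  t=1,i=2
  .#.## -> .   bit 11 = 0  t=0,i=3
  .#.#. -> #   bit 10 = 1  t=0,i=1
  .#..# -> #   bit 9 = 1  t=1,i=9
  .#... -> #   bit 8 = 1  t=3,i=5
  ..### -> .   bit 7 = 0  t=6,i=13
  ..##. -> #   bit 6 = 1  t=2,i=4
  ..#.# -> .   bit 5 = 0  t=0,i=0
  ..#.. -> #   bit 4 = 1  t=1,i=8
  ...## -> .   bit 3 = 0  t=2,i=3
  ...#. -> #   bit 2 = 1  t=0,i=13
  ....# -> .   bit 1 = 0  t=0,i=12
  ..... -> #   bit 0 = 1  t=1,i=5
  bits 01100110001101010100011101010101 = 1714767701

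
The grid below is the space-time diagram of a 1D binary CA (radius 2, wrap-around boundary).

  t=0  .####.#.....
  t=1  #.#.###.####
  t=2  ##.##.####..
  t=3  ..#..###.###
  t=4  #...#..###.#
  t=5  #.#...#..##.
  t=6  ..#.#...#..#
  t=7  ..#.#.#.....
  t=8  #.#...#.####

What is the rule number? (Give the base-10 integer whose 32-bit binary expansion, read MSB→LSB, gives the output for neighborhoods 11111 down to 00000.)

  #####|.  b31=0 t=1,i=10
  ####.|.  b30=0 t=0,i=3
  ###.#|#  b29=1 t=0,i=4
  ###..|#  b28=1 t=2,i=9
  ##.##|#  b27=1 t=1,i=7
  ##.#.|#  b26=1 t=0,i=5
  ##..#|#  b25=1 t=2,i=10
  ##...|.  b24=0 t=4,i=1
  #.###|#  b23=1 t=1,i=4
  #.##.|.  b22=0 t=2,i=3
  #.#.#|.  b21=0 t=1,i=2
  #.#..|#  b20=1 t=0,i=6
  #..##|#  b19=1 t=2,i=11
  #..#.|.  b18=0 t=3,i=1
  #...#|#  b17=1 t=4,i=2
  #....|#  b16=1 t=0,i=8
  .####|#  b15=1 t=0,i=2
  .###.|.  b14=0 t=1,i=5
  .##.#|.  b13=0 t=2,i=1
  .##..|#  b12=1 t=4,i=0
  .#.##|#  b11=1 t=1,i=3
  .#.#.|.  b10=0 t=5,i=1
  .#..#|.  b9=0 t=3,i=3
  .#...|.  b8=0 t=0,i=7
  ..###|.  b7=0 t=0,i=1
  ..##.|.  b6=0 t=2,i=0
  ..#.#|#  b5=1 t=6,i=2
  ..#..|.  b4=0 t=3,i=2
  ...##|#  b3=1 t=0,i=0
  ...#.|.  b2=0 t=4,i=3
  ....#|#  b1=1 t=0,i=11
  .....|#  b0=1 t=0,i=9
  bits 00111110100110111001100000101011 = 1050384427

1050384427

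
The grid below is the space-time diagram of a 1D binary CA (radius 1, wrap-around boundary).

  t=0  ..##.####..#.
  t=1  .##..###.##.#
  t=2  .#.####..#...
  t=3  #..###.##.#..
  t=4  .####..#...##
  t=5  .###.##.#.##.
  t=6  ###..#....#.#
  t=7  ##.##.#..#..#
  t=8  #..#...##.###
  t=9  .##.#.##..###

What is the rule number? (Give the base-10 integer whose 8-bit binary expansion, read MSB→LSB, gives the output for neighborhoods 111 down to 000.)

154

  ###|#  b7=1 t=0,i=6
  ##.|.  b6=0 t=0,i=3
  #.#|.  b5=0 t=0,i=4
  #..|#  b4=1 t=0,i=9
  .##|#  b3=1 t=0,i=2
  .#.|.  b2=0 t=0,i=11
  ..#|#  b1=1 t=0,i=1
  ...|.  b0=0 t=0,i=0
  bits 10011010 = 154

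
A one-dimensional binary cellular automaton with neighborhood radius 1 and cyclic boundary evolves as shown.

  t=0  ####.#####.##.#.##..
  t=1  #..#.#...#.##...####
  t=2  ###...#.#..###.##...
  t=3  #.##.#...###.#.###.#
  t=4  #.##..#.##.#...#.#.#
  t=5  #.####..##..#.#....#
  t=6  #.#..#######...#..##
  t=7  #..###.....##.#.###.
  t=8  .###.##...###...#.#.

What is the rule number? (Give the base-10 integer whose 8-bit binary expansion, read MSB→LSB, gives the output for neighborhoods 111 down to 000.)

  [7] ### => .  t=0,i=1
  [6] ##. => #  t=0,i=3
  [5] #.# => .  t=0,i=4
  [4] #.. => #  t=0,i=18
  [3] .## => #  t=0,i=0
  [2] .#. => .  t=0,i=14
  [1] ..# => #  t=0,i=19
  [0] ... => .  t=1,i=7
  bits 01011010 = 90

90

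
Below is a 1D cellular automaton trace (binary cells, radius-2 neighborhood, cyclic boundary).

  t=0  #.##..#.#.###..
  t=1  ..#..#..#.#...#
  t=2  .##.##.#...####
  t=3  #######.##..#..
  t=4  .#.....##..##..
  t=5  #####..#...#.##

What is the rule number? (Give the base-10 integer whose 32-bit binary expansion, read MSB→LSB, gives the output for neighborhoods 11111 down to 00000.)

  [31] ##### => .  t=3,i=2
  [30] ####. => .  t=2,i=13
  [29] ###.# => .  t=2,i=14
  [28] ###.. => .  t=0,i=12
  [27] ##.## => #  t=2,i=0
  [26] ##.#. => #  t=2,i=6
  [25] ##..# => .  t=0,i=4
  [24] ##... => #  t=4,i=13
  [23] #.### => #  t=0,i=10
  [22] #.##. => #  t=0,i=2
  [21] #.#.# => #  t=0,i=8
  [20] #.#.. => .  t=1,i=10
  [19] #..## => .  t=3,i=14
  [18] #..#. => #  t=0,i=5
  [17] #...# => #  t=1,i=12
  [16] #.... => #  t=4,i=3
  [15] .#### => #  t=2,i=12
  [14] .###. => .  t=0,i=11
  [13] .##.# => #  t=2,i=2
  [12] .##.. => .  t=0,i=3
  [11] .#.## => .  t=0,i=1
  [10] .#.#. => .  t=0,i=7
  [9] .#..# => .  t=1,i=0
  [8] .#... => #  t=1,i=11
  [7] ..### => .  t=2,i=11
  [6] ..##. => #  t=4,i=7
  [5] ..#.# => .  t=0,i=0
  [4] ..#.. => #  t=1,i=2
  [3] ...## => .  t=2,i=10
  [2] ...#. => #  t=1,i=13
  [1] ....# => .  t=4,i=5
  [0] ..... => #  t=4,i=4
  bits 00001101111001111010000101010101 = 233283925

233283925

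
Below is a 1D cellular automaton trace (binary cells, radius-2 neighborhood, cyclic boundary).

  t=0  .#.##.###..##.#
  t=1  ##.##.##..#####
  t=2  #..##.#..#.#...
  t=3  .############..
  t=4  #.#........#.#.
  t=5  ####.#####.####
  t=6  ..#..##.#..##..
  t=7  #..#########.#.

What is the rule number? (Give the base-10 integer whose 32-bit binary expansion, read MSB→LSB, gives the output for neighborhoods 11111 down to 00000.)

1174202219

  nb #####: next=.  (t=1,i=12, bit31=0)
  nb ####.: next=#  (t=1,i=0, bit30=1)
  nb ###.#: next=.  (t=1,i=1, bit29=0)
  nb ###..: next=.  (t=0,i=8, bit28=0)
  nb ##.##: next=.  (t=0,i=5, bit27=0)
  nb ##.#.: next=#  (t=0,i=13, bit26=1)
  nb ##..#: next=.  (t=0,i=9, bit25=0)
  nb ##...: next=#  (t=3,i=13, bit24=1)
  nb #.###: next=#  (t=0,i=6, bit23=1)
  nb #.##.: next=#  (t=0,i=3, bit22=1)
  nb #.#.#: next=#  (t=0,i=1, bit21=1)
  nb #.#..: next=#  (t=2,i=6, bit20=1)
  nb #..##: next=#  (t=0,i=10, bit19=1)
  nb #..#.: next=#  (t=2,i=8, bit18=1)
  nb #...#: next=.  (t=2,i=13, bit17=0)
  nb #....: next=.  (t=4,i=4, bit16=0)
  nb .####: next=#  (t=1,i=11, bit15=1)
  nb .###.: next=#  (t=0,i=7, bit14=1)
  nb .##.#: next=#  (t=0,i=4, bit13=1)
  nb .##..: next=.  (t=1,i=7, bit12=0)
  nb .#.##: next=.  (t=0,i=2, bit11=0)
  nb .#.#.: next=#  (t=0,i=0, bit10=1)
  nb .#..#: next=#  (t=2,i=1, bit9=1)
  nb .#...: next=#  (t=2,i=12, bit8=1)
  nb ..###: next=.  (t=1,i=10, bit7=0)
  nb ..##.: next=#  (t=0,i=11, bit6=1)
  nb ..#.#: next=#  (t=2,i=9, bit5=1)
  nb ..#..: next=.  (t=2,i=0, bit4=0)
  nb ...##: next=#  (t=3,i=0, bit3=1)
  nb ...#.: next=.  (t=2,i=14, bit2=0)
  nb ....#: next=#  (t=4,i=9, bit1=1)
  nb .....: next=#  (t=4,i=5, bit0=1)
  bits 01000101111111001110011101101011 = 1174202219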